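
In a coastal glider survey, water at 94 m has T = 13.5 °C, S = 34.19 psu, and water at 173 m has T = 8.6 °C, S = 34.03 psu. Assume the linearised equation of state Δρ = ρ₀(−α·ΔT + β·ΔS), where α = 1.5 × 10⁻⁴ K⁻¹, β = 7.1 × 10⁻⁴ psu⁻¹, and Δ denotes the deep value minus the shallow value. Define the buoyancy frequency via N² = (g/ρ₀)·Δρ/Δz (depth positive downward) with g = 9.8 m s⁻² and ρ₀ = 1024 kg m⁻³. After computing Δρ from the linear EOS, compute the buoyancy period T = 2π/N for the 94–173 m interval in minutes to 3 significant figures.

ΔT = -4.9 K, ΔS = -0.16 psu (deep − shallow).
Δρ/ρ₀ = −αΔT + βΔS = 7.35 × 10⁻⁴ − 1.136 × 10⁻⁴ = 6.214 × 10⁻⁴, so Δρ ≈ 0.6363 kg m⁻³.
N² = (g/ρ₀)·Δρ/Δz = g·(Δρ/ρ₀)/Δz = 9.8 × 6.214 × 10⁻⁴ / 79 = 7.7085 × 10⁻⁵ s⁻².
N = √(7.7085 × 10⁻⁵) = 8.7798 × 10⁻³ rad s⁻¹ → T = 2π/N = 715.64 s = 11.927 min ≈ 11.9 min.

11.9 min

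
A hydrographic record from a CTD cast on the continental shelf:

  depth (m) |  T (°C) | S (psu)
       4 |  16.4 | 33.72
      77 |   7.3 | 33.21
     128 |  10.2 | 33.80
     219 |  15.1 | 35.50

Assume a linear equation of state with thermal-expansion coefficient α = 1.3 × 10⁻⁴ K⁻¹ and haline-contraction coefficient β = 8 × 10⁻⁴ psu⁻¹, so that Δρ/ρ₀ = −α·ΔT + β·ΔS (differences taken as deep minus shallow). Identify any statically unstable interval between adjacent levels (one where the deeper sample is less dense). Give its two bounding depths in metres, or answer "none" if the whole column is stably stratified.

Evaluate Δρ/ρ₀ = −αΔT + βΔS across each adjacent pair:
  4–77 m: −αΔT+βΔS = −(1.3 × 10⁻⁴)(-9.1)+(8 × 10⁻⁴)(-0.51) = 7.7 × 10⁻⁴ → stable
  77–128 m: −αΔT+βΔS = −(1.3 × 10⁻⁴)(+2.9)+(8 × 10⁻⁴)(+0.59) = 9.5 × 10⁻⁵ → stable
  128–219 m: −αΔT+βΔS = −(1.3 × 10⁻⁴)(+4.9)+(8 × 10⁻⁴)(+1.70) = 7.2 × 10⁻⁴ → stable
Every interval has Δρ > 0: the column is stably stratified throughout.

none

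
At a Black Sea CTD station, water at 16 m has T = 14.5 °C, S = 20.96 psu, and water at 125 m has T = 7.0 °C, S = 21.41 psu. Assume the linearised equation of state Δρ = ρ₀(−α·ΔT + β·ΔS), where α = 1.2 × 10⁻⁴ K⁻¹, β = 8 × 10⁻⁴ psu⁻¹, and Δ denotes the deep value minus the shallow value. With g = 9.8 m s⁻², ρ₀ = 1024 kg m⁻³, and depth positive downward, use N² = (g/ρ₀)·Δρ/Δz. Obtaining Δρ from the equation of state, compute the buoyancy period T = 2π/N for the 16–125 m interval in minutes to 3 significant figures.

ΔT = -7.5 K, ΔS = +0.45 psu (deep − shallow).
Δρ/ρ₀ = −αΔT + βΔS = 9.00 × 10⁻⁴ + 3.60 × 10⁻⁴ = 1.26 × 10⁻³, so Δρ ≈ 1.290 kg m⁻³.
N² = (g/ρ₀)·Δρ/Δz = g·(Δρ/ρ₀)/Δz = 9.8 × 1.26 × 10⁻³ / 109 = 1.1328 × 10⁻⁴ s⁻².
N = √(1.1328 × 10⁻⁴) = 0.010643 rad s⁻¹ → T = 2π/N = 590.36 s = 9.8393 min ≈ 9.84 min.

9.84 min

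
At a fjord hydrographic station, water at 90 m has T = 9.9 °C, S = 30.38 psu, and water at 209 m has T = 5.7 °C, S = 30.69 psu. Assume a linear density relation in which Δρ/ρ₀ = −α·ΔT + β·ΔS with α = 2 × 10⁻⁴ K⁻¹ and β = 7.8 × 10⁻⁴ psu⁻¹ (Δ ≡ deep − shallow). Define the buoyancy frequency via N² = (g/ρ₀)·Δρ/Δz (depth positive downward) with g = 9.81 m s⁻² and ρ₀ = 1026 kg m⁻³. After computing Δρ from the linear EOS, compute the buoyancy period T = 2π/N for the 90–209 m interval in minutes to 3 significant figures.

11.1 min

ΔT = -4.2 K, ΔS = +0.31 psu (deep − shallow).
Δρ/ρ₀ = −αΔT + βΔS = 8.40 × 10⁻⁴ + 2.418 × 10⁻⁴ = 1.0818 × 10⁻³, so Δρ ≈ 1.110 kg m⁻³.
N² = (g/ρ₀)·Δρ/Δz = g·(Δρ/ρ₀)/Δz = 9.81 × 1.0818 × 10⁻³ / 119 = 8.9180 × 10⁻⁵ s⁻².
N = √(8.9180 × 10⁻⁵) = 9.4435 × 10⁻³ rad s⁻¹ → T = 2π/N = 665.34 s = 11.089 min ≈ 11.1 min.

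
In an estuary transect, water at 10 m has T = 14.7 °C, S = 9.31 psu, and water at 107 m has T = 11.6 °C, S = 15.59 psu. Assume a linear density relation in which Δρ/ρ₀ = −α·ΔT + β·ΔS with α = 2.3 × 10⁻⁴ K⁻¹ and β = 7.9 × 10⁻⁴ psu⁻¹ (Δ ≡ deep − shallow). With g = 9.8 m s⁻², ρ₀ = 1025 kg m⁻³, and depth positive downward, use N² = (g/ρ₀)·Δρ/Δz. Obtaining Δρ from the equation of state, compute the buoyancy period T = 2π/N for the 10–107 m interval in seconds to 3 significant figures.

262 s

ΔT = -3.1 K, ΔS = +6.28 psu (deep − shallow).
Δρ/ρ₀ = −αΔT + βΔS = 7.13 × 10⁻⁴ + 4.9612 × 10⁻³ = 5.6742 × 10⁻³, so Δρ ≈ 5.816 kg m⁻³.
N² = (g/ρ₀)·Δρ/Δz = g·(Δρ/ρ₀)/Δz = 9.8 × 5.6742 × 10⁻³ / 97 = 5.7327 × 10⁻⁴ s⁻².
N = √(5.7327 × 10⁻⁴) = 0.023943 rad s⁻¹ → T = 2π/N = 262.42 s ≈ 262 s.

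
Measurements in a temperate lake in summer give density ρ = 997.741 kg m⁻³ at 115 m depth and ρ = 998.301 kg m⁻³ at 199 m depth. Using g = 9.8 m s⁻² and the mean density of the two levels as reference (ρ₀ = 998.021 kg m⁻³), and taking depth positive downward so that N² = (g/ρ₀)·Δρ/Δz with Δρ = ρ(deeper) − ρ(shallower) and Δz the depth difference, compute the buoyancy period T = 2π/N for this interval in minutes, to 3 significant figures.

12.9 min

Δρ = 998.301 − 997.741 = 0.560 kg m⁻³ over Δz = 199 − 115 = 84 m.
N² = (9.8/998.021) × (0.560/84) = 6.5463 × 10⁻⁵ s⁻².
N = √(6.5463 × 10⁻⁵) = 8.0909 × 10⁻³ rad s⁻¹, so T = 2π/N = 776.57 s = 12.943 min ≈ 12.9 min.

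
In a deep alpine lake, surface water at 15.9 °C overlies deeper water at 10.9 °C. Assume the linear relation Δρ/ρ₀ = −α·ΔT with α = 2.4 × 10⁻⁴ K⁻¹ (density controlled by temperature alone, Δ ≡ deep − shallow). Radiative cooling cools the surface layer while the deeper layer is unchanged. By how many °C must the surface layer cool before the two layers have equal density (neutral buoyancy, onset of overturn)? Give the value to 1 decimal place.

With temperature the only control, equal density requires T_surf′ = T_deep.
T_surf′ = 10.9 °C.
Cooling required: 15.9 − 10.9 = 5.0 °C.

5.0 °C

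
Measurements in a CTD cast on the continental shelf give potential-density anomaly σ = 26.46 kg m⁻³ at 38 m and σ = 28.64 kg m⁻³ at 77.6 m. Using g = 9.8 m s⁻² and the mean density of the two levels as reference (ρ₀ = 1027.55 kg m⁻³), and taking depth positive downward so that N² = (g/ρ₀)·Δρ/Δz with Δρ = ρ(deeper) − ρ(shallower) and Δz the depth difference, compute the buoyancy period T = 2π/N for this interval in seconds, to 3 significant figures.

274 s

Δρ = 1028.64 − 1026.46 = 2.18 kg m⁻³ over Δz = 77.6 − 38 = 39.6 m.
N² = (9.8/1027.55) × (2.18/39.6) = 5.2503 × 10⁻⁴ s⁻².
N = √(5.2503 × 10⁻⁴) = 0.022914 rad s⁻¹, so T = 2π/N = 274.21 s ≈ 274 s.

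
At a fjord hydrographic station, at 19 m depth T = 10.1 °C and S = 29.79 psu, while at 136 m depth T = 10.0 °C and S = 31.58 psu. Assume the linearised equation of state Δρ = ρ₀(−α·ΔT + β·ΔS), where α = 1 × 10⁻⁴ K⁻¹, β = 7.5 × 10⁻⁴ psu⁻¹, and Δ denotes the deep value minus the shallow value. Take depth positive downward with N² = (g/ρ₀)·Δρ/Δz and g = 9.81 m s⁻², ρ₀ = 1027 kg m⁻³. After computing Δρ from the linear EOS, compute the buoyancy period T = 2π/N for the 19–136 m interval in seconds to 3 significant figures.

590 s

ΔT = -0.1 K, ΔS = +1.79 psu (deep − shallow).
Δρ/ρ₀ = −αΔT + βΔS = 1.00 × 10⁻⁵ + 1.3425 × 10⁻³ = 1.3525 × 10⁻³, so Δρ ≈ 1.389 kg m⁻³.
N² = (g/ρ₀)·Δρ/Δz = g·(Δρ/ρ₀)/Δz = 9.81 × 1.3525 × 10⁻³ / 117 = 1.1340 × 10⁻⁴ s⁻².
N = √(1.1340 × 10⁻⁴) = 0.010649 rad s⁻¹ → T = 2π/N = 590.03 s ≈ 590 s.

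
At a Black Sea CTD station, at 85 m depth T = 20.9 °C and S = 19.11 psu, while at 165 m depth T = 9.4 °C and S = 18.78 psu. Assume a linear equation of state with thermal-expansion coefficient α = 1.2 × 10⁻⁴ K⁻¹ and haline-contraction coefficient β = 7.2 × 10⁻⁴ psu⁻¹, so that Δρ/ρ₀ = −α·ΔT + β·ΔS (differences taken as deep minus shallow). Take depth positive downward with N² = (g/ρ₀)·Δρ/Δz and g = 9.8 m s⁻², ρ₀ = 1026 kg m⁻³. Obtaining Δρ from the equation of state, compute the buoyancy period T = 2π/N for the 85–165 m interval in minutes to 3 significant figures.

ΔT = -11.5 K, ΔS = -0.33 psu (deep − shallow).
Δρ/ρ₀ = −αΔT + βΔS = 1.38 × 10⁻³ − 2.376 × 10⁻⁴ = 1.1424 × 10⁻³, so Δρ ≈ 1.172 kg m⁻³.
N² = (g/ρ₀)·Δρ/Δz = g·(Δρ/ρ₀)/Δz = 9.8 × 1.1424 × 10⁻³ / 80 = 1.3994 × 10⁻⁴ s⁻².
N = √(1.3994 × 10⁻⁴) = 0.011830 rad s⁻¹ → T = 2π/N = 531.12 s = 8.8520 min ≈ 8.85 min.

8.85 min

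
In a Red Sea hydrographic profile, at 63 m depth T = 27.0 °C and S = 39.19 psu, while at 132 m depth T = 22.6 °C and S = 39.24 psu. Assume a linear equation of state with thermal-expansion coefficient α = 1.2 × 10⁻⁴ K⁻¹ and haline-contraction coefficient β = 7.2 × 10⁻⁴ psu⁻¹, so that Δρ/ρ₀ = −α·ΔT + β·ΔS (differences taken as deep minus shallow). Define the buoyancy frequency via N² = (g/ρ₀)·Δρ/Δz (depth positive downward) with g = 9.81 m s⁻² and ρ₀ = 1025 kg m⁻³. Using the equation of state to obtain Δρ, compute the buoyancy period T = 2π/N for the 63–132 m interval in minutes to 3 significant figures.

ΔT = -4.4 K, ΔS = +0.05 psu (deep − shallow).
Δρ/ρ₀ = −αΔT + βΔS = 5.28 × 10⁻⁴ + 3.60 × 10⁻⁵ = 5.64 × 10⁻⁴, so Δρ ≈ 0.5781 kg m⁻³.
N² = (g/ρ₀)·Δρ/Δz = g·(Δρ/ρ₀)/Δz = 9.81 × 5.64 × 10⁻⁴ / 69 = 8.0186 × 10⁻⁵ s⁻².
N = √(8.0186 × 10⁻⁵) = 8.9547 × 10⁻³ rad s⁻¹ → T = 2π/N = 701.66 s = 11.694 min ≈ 11.7 min.

11.7 min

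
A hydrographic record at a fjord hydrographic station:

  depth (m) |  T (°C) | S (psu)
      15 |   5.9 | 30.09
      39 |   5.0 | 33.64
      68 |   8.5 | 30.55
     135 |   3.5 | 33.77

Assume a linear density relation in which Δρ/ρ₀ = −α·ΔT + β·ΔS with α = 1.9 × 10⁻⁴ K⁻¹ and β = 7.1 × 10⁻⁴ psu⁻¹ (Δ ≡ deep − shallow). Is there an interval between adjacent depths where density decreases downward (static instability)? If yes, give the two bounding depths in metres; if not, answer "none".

39–68 m

Evaluate Δρ/ρ₀ = −αΔT + βΔS across each adjacent pair:
  15–39 m: −αΔT+βΔS = −(1.9 × 10⁻⁴)(-0.9)+(7.1 × 10⁻⁴)(+3.55) = 2.7 × 10⁻³ → stable
  39–68 m: −αΔT+βΔS = −(1.9 × 10⁻⁴)(+3.5)+(7.1 × 10⁻⁴)(-3.09) = -2.9 × 10⁻³ → UNSTABLE
  68–135 m: −αΔT+βΔS = −(1.9 × 10⁻⁴)(-5.0)+(7.1 × 10⁻⁴)(+3.22) = 3.2 × 10⁻³ → stable
The 39–68 m interval has Δρ < 0: lighter water underlies denser water.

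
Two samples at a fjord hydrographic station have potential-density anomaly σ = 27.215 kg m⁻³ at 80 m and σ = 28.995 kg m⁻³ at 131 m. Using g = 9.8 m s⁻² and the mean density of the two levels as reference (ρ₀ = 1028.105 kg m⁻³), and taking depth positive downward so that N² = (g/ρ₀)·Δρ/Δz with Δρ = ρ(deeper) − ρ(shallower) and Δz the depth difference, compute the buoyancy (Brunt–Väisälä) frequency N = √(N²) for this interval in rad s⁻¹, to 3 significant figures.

0.0182 rad s⁻¹

Δρ = 1028.995 − 1027.215 = 1.780 kg m⁻³ over Δz = 131 − 80 = 51 m.
N² = (9.8/1028.105) × (1.780/51) = 3.3269 × 10⁻⁴ s⁻².
N = √(3.3269 × 10⁻⁴) = 0.018240 rad s⁻¹ ≈ 0.0182 rad s⁻¹.
Since Δρ > 0 the layer is stably stratified.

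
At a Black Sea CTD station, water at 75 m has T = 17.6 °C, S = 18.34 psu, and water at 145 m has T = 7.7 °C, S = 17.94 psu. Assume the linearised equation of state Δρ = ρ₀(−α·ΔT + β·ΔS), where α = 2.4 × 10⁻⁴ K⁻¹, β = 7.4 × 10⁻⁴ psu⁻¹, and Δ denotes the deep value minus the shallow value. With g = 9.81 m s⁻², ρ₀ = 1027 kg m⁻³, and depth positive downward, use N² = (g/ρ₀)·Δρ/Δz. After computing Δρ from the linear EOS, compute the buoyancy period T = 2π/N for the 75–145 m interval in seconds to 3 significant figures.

ΔT = -9.9 K, ΔS = -0.40 psu (deep − shallow).
Δρ/ρ₀ = −αΔT + βΔS = 2.376 × 10⁻³ − 2.96 × 10⁻⁴ = 2.08 × 10⁻³, so Δρ ≈ 2.136 kg m⁻³.
N² = (g/ρ₀)·Δρ/Δz = g·(Δρ/ρ₀)/Δz = 9.81 × 2.08 × 10⁻³ / 70 = 2.9150 × 10⁻⁴ s⁻².
N = √(2.9150 × 10⁻⁴) = 0.017073 rad s⁻¹ → T = 2π/N = 368.02 s ≈ 368 s.

368 s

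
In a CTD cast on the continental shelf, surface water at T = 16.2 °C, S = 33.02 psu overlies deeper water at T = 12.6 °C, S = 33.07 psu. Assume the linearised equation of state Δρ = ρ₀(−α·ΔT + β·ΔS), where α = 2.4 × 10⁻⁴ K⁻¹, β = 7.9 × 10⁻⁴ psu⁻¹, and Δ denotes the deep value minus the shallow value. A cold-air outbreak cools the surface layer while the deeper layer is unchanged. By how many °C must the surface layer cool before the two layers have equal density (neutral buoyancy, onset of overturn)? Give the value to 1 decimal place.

Neutral buoyancy requires Δρ = 0, i.e. −α(T_deep − T_surf′) + β(S_deep − S_surf) = 0.
T_surf′ = T_deep − (β/α)·ΔS = 12.6 − (7.9 × 10⁻⁴/2.4 × 10⁻⁴)·(+0.05) = 12.435 °C.
Cooling required: 16.2 − (12.435) = 3.765 °C.

3.8 °C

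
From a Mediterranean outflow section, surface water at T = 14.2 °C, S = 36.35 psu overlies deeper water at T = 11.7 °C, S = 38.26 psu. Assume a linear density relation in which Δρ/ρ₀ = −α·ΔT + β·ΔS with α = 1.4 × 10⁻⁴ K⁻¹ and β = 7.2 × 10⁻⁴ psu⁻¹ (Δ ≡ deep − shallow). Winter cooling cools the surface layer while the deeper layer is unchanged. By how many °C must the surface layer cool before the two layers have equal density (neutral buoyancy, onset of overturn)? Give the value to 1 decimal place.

Neutral buoyancy requires Δρ = 0, i.e. −α(T_deep − T_surf′) + β(S_deep − S_surf) = 0.
T_surf′ = T_deep − (β/α)·ΔS = 11.7 − (7.2 × 10⁻⁴/1.4 × 10⁻⁴)·(+1.91) = 1.877 °C.
Cooling required: 14.2 − (1.877) = 12.323 °C.

12.3 °C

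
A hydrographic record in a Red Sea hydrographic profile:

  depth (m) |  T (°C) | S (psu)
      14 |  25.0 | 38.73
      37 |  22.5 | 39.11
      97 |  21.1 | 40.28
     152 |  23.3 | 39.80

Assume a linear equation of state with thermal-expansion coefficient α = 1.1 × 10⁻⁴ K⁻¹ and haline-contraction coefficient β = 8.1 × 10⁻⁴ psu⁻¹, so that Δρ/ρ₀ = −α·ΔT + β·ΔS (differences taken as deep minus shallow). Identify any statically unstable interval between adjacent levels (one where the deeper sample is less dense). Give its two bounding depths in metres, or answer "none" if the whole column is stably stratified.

Evaluate Δρ/ρ₀ = −αΔT + βΔS across each adjacent pair:
  14–37 m: −αΔT+βΔS = −(1.1 × 10⁻⁴)(-2.5)+(8.1 × 10⁻⁴)(+0.38) = 5.8 × 10⁻⁴ → stable
  37–97 m: −αΔT+βΔS = −(1.1 × 10⁻⁴)(-1.4)+(8.1 × 10⁻⁴)(+1.17) = 1.1 × 10⁻³ → stable
  97–152 m: −αΔT+βΔS = −(1.1 × 10⁻⁴)(+2.2)+(8.1 × 10⁻⁴)(-0.48) = -6.3 × 10⁻⁴ → UNSTABLE
The 97–152 m interval has Δρ < 0: lighter water underlies denser water.

97–152 m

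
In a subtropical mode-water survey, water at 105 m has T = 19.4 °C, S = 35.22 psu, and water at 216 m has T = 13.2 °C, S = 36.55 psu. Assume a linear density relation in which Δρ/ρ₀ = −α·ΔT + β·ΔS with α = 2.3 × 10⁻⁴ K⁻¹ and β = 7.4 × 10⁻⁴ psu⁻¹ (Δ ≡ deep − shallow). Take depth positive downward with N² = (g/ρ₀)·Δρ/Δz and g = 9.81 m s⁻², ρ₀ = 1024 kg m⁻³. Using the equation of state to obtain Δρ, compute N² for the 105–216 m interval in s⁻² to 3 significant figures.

2.13 × 10⁻⁴ s⁻²

ΔT = -6.2 K, ΔS = +1.33 psu (deep − shallow).
Δρ/ρ₀ = −αΔT + βΔS = 1.426 × 10⁻³ + 9.842 × 10⁻⁴ = 2.4102 × 10⁻³, so Δρ ≈ 2.468 kg m⁻³.
N² = (g/ρ₀)·Δρ/Δz = g·(Δρ/ρ₀)/Δz = 9.81 × 2.4102 × 10⁻³ / 111 = 2.1301 × 10⁻⁴ s⁻² ≈ 2.13 × 10⁻⁴ s⁻².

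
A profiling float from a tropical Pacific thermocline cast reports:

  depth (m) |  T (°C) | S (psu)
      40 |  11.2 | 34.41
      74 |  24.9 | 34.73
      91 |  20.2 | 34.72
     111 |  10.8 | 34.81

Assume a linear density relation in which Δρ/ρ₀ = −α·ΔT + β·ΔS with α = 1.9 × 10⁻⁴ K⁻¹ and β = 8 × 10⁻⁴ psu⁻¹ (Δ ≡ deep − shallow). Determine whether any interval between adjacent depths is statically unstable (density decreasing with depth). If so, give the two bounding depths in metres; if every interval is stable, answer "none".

40–74 m

Evaluate Δρ/ρ₀ = −αΔT + βΔS across each adjacent pair:
  40–74 m: −αΔT+βΔS = −(1.9 × 10⁻⁴)(+13.7)+(8 × 10⁻⁴)(+0.32) = -2.3 × 10⁻³ → UNSTABLE
  74–91 m: −αΔT+βΔS = −(1.9 × 10⁻⁴)(-4.7)+(8 × 10⁻⁴)(-0.01) = 8.9 × 10⁻⁴ → stable
  91–111 m: −αΔT+βΔS = −(1.9 × 10⁻⁴)(-9.4)+(8 × 10⁻⁴)(+0.09) = 1.9 × 10⁻³ → stable
The 40–74 m interval has Δρ < 0: lighter water underlies denser water.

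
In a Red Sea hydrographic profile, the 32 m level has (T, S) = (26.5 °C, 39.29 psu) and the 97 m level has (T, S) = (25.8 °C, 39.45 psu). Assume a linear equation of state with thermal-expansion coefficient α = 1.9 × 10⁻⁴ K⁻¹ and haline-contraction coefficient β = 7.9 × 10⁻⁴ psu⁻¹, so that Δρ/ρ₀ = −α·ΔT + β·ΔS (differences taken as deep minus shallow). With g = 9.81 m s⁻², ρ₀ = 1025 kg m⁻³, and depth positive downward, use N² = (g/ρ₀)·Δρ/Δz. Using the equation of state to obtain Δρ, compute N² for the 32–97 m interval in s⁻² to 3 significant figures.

3.91 × 10⁻⁵ s⁻²

ΔT = -0.7 K, ΔS = +0.16 psu (deep − shallow).
Δρ/ρ₀ = −αΔT + βΔS = 1.33 × 10⁻⁴ + 1.264 × 10⁻⁴ = 2.594 × 10⁻⁴, so Δρ ≈ 0.2659 kg m⁻³.
N² = (g/ρ₀)·Δρ/Δz = g·(Δρ/ρ₀)/Δz = 9.81 × 2.594 × 10⁻⁴ / 65 = 3.9149 × 10⁻⁵ s⁻² ≈ 3.91 × 10⁻⁵ s⁻².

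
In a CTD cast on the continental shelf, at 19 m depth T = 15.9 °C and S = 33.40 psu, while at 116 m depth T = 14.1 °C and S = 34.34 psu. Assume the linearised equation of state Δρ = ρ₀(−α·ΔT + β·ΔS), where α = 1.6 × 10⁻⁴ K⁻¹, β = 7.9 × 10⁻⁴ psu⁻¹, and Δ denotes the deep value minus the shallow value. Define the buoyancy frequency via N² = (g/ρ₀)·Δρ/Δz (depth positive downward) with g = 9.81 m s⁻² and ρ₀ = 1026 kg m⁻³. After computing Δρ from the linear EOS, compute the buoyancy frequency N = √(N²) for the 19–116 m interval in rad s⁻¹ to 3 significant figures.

0.0102 rad s⁻¹

ΔT = -1.8 K, ΔS = +0.94 psu (deep − shallow).
Δρ/ρ₀ = −αΔT + βΔS = 2.88 × 10⁻⁴ + 7.426 × 10⁻⁴ = 1.0306 × 10⁻³, so Δρ ≈ 1.057 kg m⁻³.
N² = (g/ρ₀)·Δρ/Δz = g·(Δρ/ρ₀)/Δz = 9.81 × 1.0306 × 10⁻³ / 97 = 1.0423 × 10⁻⁴ s⁻².
N = √(1.0423 × 10⁻⁴) = 0.010209 rad s⁻¹ ≈ 0.0102 rad s⁻¹.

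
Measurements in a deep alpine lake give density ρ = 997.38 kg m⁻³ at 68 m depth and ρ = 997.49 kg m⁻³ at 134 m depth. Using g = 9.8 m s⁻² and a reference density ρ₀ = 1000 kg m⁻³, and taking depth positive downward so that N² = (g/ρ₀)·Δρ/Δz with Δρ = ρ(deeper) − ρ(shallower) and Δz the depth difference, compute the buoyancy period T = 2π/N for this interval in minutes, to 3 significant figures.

Δρ = 997.49 − 997.38 = 0.11 kg m⁻³ over Δz = 134 − 68 = 66 m.
N² = (9.8/1000) × (0.11/66) = 1.6333 × 10⁻⁵ s⁻².
N = √(1.6333 × 10⁻⁵) = 4.0414 × 10⁻³ rad s⁻¹, so T = 2π/N = 1.5547 × 10³ s = 25.912 min ≈ 25.9 min.

25.9 min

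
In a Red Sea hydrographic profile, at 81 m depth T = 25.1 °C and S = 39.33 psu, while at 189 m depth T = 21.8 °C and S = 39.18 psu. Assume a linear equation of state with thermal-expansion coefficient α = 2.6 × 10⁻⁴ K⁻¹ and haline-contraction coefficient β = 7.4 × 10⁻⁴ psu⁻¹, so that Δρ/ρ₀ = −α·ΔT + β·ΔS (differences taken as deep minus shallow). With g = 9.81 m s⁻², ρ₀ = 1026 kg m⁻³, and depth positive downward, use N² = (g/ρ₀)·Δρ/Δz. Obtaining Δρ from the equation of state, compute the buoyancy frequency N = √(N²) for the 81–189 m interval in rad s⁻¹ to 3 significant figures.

8.24 × 10⁻³ rad s⁻¹

ΔT = -3.3 K, ΔS = -0.15 psu (deep − shallow).
Δρ/ρ₀ = −αΔT + βΔS = 8.58 × 10⁻⁴ − 1.11 × 10⁻⁴ = 7.47 × 10⁻⁴, so Δρ ≈ 0.7664 kg m⁻³.
N² = (g/ρ₀)·Δρ/Δz = g·(Δρ/ρ₀)/Δz = 9.81 × 7.47 × 10⁻⁴ / 108 = 6.7852 × 10⁻⁵ s⁻².
N = √(6.7852 × 10⁻⁵) = 8.2372 × 10⁻³ rad s⁻¹ ≈ 8.24 × 10⁻³ rad s⁻¹.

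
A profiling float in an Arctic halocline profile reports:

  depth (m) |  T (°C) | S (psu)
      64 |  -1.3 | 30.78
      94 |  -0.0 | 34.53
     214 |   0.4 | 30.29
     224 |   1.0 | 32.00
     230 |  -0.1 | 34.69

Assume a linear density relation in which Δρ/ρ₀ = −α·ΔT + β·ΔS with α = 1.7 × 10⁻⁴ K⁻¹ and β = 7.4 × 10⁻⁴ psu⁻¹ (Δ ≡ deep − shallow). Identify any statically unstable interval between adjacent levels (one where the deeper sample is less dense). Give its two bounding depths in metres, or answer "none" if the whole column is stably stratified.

Evaluate Δρ/ρ₀ = −αΔT + βΔS across each adjacent pair:
  64–94 m: −αΔT+βΔS = −(1.7 × 10⁻⁴)(+1.3)+(7.4 × 10⁻⁴)(+3.75) = 2.6 × 10⁻³ → stable
  94–214 m: −αΔT+βΔS = −(1.7 × 10⁻⁴)(+0.4)+(7.4 × 10⁻⁴)(-4.24) = -3.2 × 10⁻³ → UNSTABLE
  214–224 m: −αΔT+βΔS = −(1.7 × 10⁻⁴)(+0.6)+(7.4 × 10⁻⁴)(+1.71) = 1.2 × 10⁻³ → stable
  224–230 m: −αΔT+βΔS = −(1.7 × 10⁻⁴)(-1.1)+(7.4 × 10⁻⁴)(+2.69) = 2.2 × 10⁻³ → stable
The 94–214 m interval has Δρ < 0: lighter water underlies denser water.

94–214 m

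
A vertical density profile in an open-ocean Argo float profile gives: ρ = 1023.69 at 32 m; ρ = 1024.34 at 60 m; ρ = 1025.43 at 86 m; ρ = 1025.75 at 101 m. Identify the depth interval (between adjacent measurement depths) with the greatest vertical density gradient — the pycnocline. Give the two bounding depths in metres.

60–86 m

Compute the density gradient over each adjacent pair:
  32–60 m: Δρ/Δz = 0.65/28 = 0.023 kg m⁻⁴
  60–86 m: Δρ/Δz = 1.09/26 = 0.042 kg m⁻⁴
  86–101 m: Δρ/Δz = 0.32/15 = 0.021 kg m⁻⁴
The largest gradient is in the 60–86 m interval — the pycnocline.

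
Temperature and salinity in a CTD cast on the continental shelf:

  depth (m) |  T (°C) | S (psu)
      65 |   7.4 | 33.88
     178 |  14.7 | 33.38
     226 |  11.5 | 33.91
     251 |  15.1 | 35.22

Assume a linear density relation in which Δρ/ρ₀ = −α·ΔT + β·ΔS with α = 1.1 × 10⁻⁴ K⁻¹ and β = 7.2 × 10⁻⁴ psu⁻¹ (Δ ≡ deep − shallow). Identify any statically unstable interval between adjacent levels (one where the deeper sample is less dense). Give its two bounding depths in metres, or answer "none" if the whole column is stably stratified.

Evaluate Δρ/ρ₀ = −αΔT + βΔS across each adjacent pair:
  65–178 m: −αΔT+βΔS = −(1.1 × 10⁻⁴)(+7.3)+(7.2 × 10⁻⁴)(-0.50) = -1.2 × 10⁻³ → UNSTABLE
  178–226 m: −αΔT+βΔS = −(1.1 × 10⁻⁴)(-3.2)+(7.2 × 10⁻⁴)(+0.53) = 7.3 × 10⁻⁴ → stable
  226–251 m: −αΔT+βΔS = −(1.1 × 10⁻⁴)(+3.6)+(7.2 × 10⁻⁴)(+1.31) = 5.5 × 10⁻⁴ → stable
The 65–178 m interval has Δρ < 0: lighter water underlies denser water.

65–178 m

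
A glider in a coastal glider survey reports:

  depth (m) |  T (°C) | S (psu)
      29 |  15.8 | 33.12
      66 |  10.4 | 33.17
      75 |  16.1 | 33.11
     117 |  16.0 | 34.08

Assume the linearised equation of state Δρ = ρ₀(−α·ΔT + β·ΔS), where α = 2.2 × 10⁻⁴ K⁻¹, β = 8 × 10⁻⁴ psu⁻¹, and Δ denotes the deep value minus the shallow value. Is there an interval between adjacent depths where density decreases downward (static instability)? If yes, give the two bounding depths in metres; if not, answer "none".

66–75 m

Evaluate Δρ/ρ₀ = −αΔT + βΔS across each adjacent pair:
  29–66 m: −αΔT+βΔS = −(2.2 × 10⁻⁴)(-5.4)+(8 × 10⁻⁴)(+0.05) = 1.2 × 10⁻³ → stable
  66–75 m: −αΔT+βΔS = −(2.2 × 10⁻⁴)(+5.7)+(8 × 10⁻⁴)(-0.06) = -1.3 × 10⁻³ → UNSTABLE
  75–117 m: −αΔT+βΔS = −(2.2 × 10⁻⁴)(-0.1)+(8 × 10⁻⁴)(+0.97) = 8.0 × 10⁻⁴ → stable
The 66–75 m interval has Δρ < 0: lighter water underlies denser water.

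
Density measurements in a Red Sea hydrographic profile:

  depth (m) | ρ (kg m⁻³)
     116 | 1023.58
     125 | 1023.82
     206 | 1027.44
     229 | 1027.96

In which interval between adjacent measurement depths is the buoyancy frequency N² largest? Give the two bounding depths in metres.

Compute the density gradient over each adjacent pair:
  116–125 m: Δρ/Δz = 0.24/9 = 0.027 kg m⁻⁴
  125–206 m: Δρ/Δz = 3.62/81 = 0.045 kg m⁻⁴
  206–229 m: Δρ/Δz = 0.52/23 = 0.023 kg m⁻⁴
The largest gradient is in the 125–206 m interval — the pycnocline.

125–206 m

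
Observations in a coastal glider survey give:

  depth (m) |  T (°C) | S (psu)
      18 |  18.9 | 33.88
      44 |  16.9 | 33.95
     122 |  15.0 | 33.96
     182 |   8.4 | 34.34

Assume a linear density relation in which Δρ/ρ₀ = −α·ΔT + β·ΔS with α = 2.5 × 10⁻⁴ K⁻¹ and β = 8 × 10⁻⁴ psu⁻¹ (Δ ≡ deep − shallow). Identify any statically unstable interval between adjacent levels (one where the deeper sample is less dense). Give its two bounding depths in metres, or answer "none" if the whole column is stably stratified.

none

Evaluate Δρ/ρ₀ = −αΔT + βΔS across each adjacent pair:
  18–44 m: −αΔT+βΔS = −(2.5 × 10⁻⁴)(-2.0)+(8 × 10⁻⁴)(+0.07) = 5.6 × 10⁻⁴ → stable
  44–122 m: −αΔT+βΔS = −(2.5 × 10⁻⁴)(-1.9)+(8 × 10⁻⁴)(+0.01) = 4.8 × 10⁻⁴ → stable
  122–182 m: −αΔT+βΔS = −(2.5 × 10⁻⁴)(-6.6)+(8 × 10⁻⁴)(+0.38) = 2.0 × 10⁻³ → stable
Every interval has Δρ > 0: the column is stably stratified throughout.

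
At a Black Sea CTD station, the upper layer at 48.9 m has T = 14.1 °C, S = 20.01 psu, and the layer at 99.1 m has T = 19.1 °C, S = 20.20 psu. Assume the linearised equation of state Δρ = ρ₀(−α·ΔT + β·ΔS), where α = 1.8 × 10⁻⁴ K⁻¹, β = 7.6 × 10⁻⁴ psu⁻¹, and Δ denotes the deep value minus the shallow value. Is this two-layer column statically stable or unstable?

unstable

ΔT = 19.1 − 14.1 = +5.0 K and ΔS = 20.20 − 20.01 = +0.19 psu (deep − shallow).
−αΔT = -9.00 × 10⁻⁴; βΔS = 1.444 × 10⁻⁴; sum Δρ/ρ₀ = -7.556 × 10⁻⁴.
Δρ/ρ₀ < 0, so Δρ < 0: deeper water is lighter → statically unstable; the column would overturn.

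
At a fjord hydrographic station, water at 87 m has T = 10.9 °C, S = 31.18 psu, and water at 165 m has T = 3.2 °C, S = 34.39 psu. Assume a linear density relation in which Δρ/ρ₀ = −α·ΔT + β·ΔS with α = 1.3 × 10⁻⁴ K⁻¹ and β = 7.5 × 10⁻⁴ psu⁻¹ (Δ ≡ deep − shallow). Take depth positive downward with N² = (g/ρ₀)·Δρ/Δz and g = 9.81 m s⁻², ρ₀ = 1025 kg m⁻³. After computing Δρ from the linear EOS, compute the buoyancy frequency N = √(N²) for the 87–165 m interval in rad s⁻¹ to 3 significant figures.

0.0207 rad s⁻¹

ΔT = -7.7 K, ΔS = +3.21 psu (deep − shallow).
Δρ/ρ₀ = −αΔT + βΔS = 1.001 × 10⁻³ + 2.4075 × 10⁻³ = 3.4085 × 10⁻³, so Δρ ≈ 3.494 kg m⁻³.
N² = (g/ρ₀)·Δρ/Δz = g·(Δρ/ρ₀)/Δz = 9.81 × 3.4085 × 10⁻³ / 78 = 4.2868 × 10⁻⁴ s⁻².
N = √(4.2868 × 10⁻⁴) = 0.020705 rad s⁻¹ ≈ 0.0207 rad s⁻¹.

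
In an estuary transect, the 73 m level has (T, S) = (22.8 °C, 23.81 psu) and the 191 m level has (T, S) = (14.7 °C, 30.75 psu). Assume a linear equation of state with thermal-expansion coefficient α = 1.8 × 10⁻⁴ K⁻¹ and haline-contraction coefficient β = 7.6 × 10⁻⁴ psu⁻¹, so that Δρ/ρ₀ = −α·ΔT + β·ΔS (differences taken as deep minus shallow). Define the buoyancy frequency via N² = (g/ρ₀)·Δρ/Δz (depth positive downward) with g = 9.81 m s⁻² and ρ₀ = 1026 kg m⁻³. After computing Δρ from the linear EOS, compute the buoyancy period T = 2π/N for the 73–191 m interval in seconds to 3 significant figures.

ΔT = -8.1 K, ΔS = +6.94 psu (deep − shallow).
Δρ/ρ₀ = −αΔT + βΔS = 1.458 × 10⁻³ + 5.2744 × 10⁻³ = 6.7324 × 10⁻³, so Δρ ≈ 6.907 kg m⁻³.
N² = (g/ρ₀)·Δρ/Δz = g·(Δρ/ρ₀)/Δz = 9.81 × 6.7324 × 10⁻³ / 118 = 5.5970 × 10⁻⁴ s⁻².
N = √(5.5970 × 10⁻⁴) = 0.023658 rad s⁻¹ → T = 2π/N = 265.58 s ≈ 266 s.

266 s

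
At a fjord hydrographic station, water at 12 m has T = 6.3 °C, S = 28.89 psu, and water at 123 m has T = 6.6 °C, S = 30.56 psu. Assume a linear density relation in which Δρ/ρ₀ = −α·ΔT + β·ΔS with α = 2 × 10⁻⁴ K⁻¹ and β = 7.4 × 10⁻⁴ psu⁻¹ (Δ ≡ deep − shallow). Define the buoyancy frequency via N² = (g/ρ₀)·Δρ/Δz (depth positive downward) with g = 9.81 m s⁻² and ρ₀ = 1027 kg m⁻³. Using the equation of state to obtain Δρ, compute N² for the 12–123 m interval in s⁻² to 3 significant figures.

1.04 × 10⁻⁴ s⁻²

ΔT = +0.3 K, ΔS = +1.67 psu (deep − shallow).
Δρ/ρ₀ = −αΔT + βΔS = -6.00 × 10⁻⁵ + 1.2358 × 10⁻³ = 1.1758 × 10⁻³, so Δρ ≈ 1.208 kg m⁻³.
N² = (g/ρ₀)·Δρ/Δz = g·(Δρ/ρ₀)/Δz = 9.81 × 1.1758 × 10⁻³ / 111 = 1.0392 × 10⁻⁴ s⁻² ≈ 1.04 × 10⁻⁴ s⁻².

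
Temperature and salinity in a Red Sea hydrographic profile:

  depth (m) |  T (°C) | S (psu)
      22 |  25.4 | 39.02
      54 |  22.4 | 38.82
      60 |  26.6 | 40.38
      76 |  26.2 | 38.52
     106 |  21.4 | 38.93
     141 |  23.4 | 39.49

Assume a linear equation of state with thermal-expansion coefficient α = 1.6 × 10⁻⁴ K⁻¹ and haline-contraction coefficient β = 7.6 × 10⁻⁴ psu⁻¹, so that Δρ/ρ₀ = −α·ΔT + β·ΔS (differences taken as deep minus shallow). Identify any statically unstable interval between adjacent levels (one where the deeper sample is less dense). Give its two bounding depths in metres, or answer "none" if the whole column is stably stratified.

60–76 m

Evaluate Δρ/ρ₀ = −αΔT + βΔS across each adjacent pair:
  22–54 m: −αΔT+βΔS = −(1.6 × 10⁻⁴)(-3.0)+(7.6 × 10⁻⁴)(-0.20) = 3.3 × 10⁻⁴ → stable
  54–60 m: −αΔT+βΔS = −(1.6 × 10⁻⁴)(+4.2)+(7.6 × 10⁻⁴)(+1.56) = 5.1 × 10⁻⁴ → stable
  60–76 m: −αΔT+βΔS = −(1.6 × 10⁻⁴)(-0.4)+(7.6 × 10⁻⁴)(-1.86) = -1.3 × 10⁻³ → UNSTABLE
  76–106 m: −αΔT+βΔS = −(1.6 × 10⁻⁴)(-4.8)+(7.6 × 10⁻⁴)(+0.41) = 1.1 × 10⁻³ → stable
  106–141 m: −αΔT+βΔS = −(1.6 × 10⁻⁴)(+2.0)+(7.6 × 10⁻⁴)(+0.56) = 1.1 × 10⁻⁴ → stable
The 60–76 m interval has Δρ < 0: lighter water underlies denser water.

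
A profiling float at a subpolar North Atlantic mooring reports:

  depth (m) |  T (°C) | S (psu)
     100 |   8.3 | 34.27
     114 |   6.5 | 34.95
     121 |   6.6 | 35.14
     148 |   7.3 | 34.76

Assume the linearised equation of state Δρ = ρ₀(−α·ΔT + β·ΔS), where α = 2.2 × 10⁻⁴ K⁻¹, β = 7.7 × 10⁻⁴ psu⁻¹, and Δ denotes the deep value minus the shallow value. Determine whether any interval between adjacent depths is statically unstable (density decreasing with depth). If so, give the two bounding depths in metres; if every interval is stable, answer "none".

Evaluate Δρ/ρ₀ = −αΔT + βΔS across each adjacent pair:
  100–114 m: −αΔT+βΔS = −(2.2 × 10⁻⁴)(-1.8)+(7.7 × 10⁻⁴)(+0.68) = 9.2 × 10⁻⁴ → stable
  114–121 m: −αΔT+βΔS = −(2.2 × 10⁻⁴)(+0.1)+(7.7 × 10⁻⁴)(+0.19) = 1.2 × 10⁻⁴ → stable
  121–148 m: −αΔT+βΔS = −(2.2 × 10⁻⁴)(+0.7)+(7.7 × 10⁻⁴)(-0.38) = -4.5 × 10⁻⁴ → UNSTABLE
The 121–148 m interval has Δρ < 0: lighter water underlies denser water.

121–148 m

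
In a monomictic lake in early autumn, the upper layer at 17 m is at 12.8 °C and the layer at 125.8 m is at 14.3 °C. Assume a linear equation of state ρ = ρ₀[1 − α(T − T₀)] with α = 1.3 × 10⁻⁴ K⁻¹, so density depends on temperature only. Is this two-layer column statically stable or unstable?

ΔT = 14.3 − 12.8 = +1.5 K, so Δρ/ρ₀ = −αΔT = -1.95 × 10⁻⁴.
Δρ/ρ₀ < 0, so Δρ < 0: deeper water is lighter → statically unstable; the column would overturn.

unstable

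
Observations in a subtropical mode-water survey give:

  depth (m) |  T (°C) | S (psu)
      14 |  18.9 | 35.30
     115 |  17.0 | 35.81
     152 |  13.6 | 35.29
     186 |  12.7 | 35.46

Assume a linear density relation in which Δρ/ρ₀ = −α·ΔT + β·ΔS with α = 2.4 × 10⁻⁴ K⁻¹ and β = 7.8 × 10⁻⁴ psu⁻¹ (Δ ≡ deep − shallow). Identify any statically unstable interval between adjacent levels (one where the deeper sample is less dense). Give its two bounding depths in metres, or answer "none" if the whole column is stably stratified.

Evaluate Δρ/ρ₀ = −αΔT + βΔS across each adjacent pair:
  14–115 m: −αΔT+βΔS = −(2.4 × 10⁻⁴)(-1.9)+(7.8 × 10⁻⁴)(+0.51) = 8.5 × 10⁻⁴ → stable
  115–152 m: −αΔT+βΔS = −(2.4 × 10⁻⁴)(-3.4)+(7.8 × 10⁻⁴)(-0.52) = 4.1 × 10⁻⁴ → stable
  152–186 m: −αΔT+βΔS = −(2.4 × 10⁻⁴)(-0.9)+(7.8 × 10⁻⁴)(+0.17) = 3.5 × 10⁻⁴ → stable
Every interval has Δρ > 0: the column is stably stratified throughout.

none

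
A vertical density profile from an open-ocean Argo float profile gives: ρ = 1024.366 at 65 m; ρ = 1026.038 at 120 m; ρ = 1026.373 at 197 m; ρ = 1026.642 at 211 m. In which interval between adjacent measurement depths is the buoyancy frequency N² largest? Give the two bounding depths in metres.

65–120 m

Compute the density gradient over each adjacent pair:
  65–120 m: Δρ/Δz = 1.672/55 = 0.030 kg m⁻⁴
  120–197 m: Δρ/Δz = 0.335/77 = 4.4 × 10⁻³ kg m⁻⁴
  197–211 m: Δρ/Δz = 0.269/14 = 0.019 kg m⁻⁴
The largest gradient is in the 65–120 m interval — the pycnocline.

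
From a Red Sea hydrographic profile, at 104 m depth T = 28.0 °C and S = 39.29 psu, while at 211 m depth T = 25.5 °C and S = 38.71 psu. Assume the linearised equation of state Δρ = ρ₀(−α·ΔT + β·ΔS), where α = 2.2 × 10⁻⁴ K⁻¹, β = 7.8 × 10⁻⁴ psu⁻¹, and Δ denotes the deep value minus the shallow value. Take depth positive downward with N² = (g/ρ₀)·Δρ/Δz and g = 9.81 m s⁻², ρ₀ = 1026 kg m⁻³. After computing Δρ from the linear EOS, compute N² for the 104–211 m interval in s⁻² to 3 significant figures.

8.95 × 10⁻⁶ s⁻²

ΔT = -2.5 K, ΔS = -0.58 psu (deep − shallow).
Δρ/ρ₀ = −αΔT + βΔS = 5.50 × 10⁻⁴ − 4.524 × 10⁻⁴ = 9.76 × 10⁻⁵, so Δρ ≈ 0.1001 kg m⁻³.
N² = (g/ρ₀)·Δρ/Δz = g·(Δρ/ρ₀)/Δz = 9.81 × 9.76 × 10⁻⁵ / 107 = 8.9482 × 10⁻⁶ s⁻² ≈ 8.95 × 10⁻⁶ s⁻².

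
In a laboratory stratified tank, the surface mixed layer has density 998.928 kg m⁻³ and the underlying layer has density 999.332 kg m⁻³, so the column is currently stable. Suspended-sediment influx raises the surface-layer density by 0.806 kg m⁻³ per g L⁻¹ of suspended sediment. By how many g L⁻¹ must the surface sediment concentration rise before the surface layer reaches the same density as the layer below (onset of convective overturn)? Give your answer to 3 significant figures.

0.501 g L⁻¹

Density deficit of the surface layer: 999.332 − 998.928 = 0.404 kg m⁻³.
Required change = 0.404 / 0.806 = 0.501 g L⁻¹.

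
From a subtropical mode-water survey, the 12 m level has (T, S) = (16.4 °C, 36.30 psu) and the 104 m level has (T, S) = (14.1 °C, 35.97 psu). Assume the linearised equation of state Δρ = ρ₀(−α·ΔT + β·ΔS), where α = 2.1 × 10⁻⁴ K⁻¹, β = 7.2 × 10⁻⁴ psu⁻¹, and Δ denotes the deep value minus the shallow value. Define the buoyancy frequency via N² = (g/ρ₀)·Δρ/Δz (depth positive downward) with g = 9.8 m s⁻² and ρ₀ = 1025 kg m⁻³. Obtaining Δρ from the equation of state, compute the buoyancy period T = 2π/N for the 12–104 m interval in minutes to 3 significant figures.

20.5 min

ΔT = -2.3 K, ΔS = -0.33 psu (deep − shallow).
Δρ/ρ₀ = −αΔT + βΔS = 4.83 × 10⁻⁴ − 2.376 × 10⁻⁴ = 2.454 × 10⁻⁴, so Δρ ≈ 0.2515 kg m⁻³.
N² = (g/ρ₀)·Δρ/Δz = g·(Δρ/ρ₀)/Δz = 9.8 × 2.454 × 10⁻⁴ / 92 = 2.6140 × 10⁻⁵ s⁻².
N = √(2.6140 × 10⁻⁵) = 5.1127 × 10⁻³ rad s⁻¹ → T = 2π/N = 1.2289 × 10³ s = 20.482 min ≈ 20.5 min.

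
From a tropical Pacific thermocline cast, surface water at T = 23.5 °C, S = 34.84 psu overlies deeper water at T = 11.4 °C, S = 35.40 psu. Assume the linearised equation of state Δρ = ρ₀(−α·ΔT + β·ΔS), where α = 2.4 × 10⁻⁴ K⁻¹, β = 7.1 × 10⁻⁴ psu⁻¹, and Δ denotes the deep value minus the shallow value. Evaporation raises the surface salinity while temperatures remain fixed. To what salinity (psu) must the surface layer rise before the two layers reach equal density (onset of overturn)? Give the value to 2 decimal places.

39.49 psu

Neutral buoyancy requires −α(T_deep − T_surf) + β(S_deep − S_surf′) = 0.
S_surf′ = S_deep − (α/β)·ΔT = 35.40 − (2.4 × 10⁻⁴/7.1 × 10⁻⁴)·(-12.1) = 39.4901 psu.
Increase required: 39.4901 − 34.84 = 4.6501 psu.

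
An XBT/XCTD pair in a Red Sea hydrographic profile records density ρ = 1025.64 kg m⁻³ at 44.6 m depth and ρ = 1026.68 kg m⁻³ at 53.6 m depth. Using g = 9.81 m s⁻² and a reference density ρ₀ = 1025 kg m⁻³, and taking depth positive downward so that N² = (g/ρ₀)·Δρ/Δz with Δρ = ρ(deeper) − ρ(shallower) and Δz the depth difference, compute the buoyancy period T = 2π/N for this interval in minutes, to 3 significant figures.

3.15 min

Δρ = 1026.68 − 1025.64 = 1.04 kg m⁻³ over Δz = 53.6 − 44.6 = 9 m.
N² = (9.81/1025) × (1.04/9) = 1.1060 × 10⁻³ s⁻².
N = √(1.1060 × 10⁻³) = 0.033257 rad s⁻¹, so T = 2π/N = 188.93 s = 3.1488 min ≈ 3.15 min.
A positive N² confirms static stability across the interval.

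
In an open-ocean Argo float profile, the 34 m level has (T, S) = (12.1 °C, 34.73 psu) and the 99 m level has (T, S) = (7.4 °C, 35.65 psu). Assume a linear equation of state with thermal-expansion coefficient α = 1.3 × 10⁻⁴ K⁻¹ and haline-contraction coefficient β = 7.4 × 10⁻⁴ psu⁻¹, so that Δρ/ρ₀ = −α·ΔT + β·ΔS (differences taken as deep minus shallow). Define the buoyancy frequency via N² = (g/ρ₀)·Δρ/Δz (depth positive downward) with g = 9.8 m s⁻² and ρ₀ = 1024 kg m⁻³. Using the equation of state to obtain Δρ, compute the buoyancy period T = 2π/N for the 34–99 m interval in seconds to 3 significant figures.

ΔT = -4.7 K, ΔS = +0.92 psu (deep − shallow).
Δρ/ρ₀ = −αΔT + βΔS = 6.11 × 10⁻⁴ + 6.808 × 10⁻⁴ = 1.2918 × 10⁻³, so Δρ ≈ 1.323 kg m⁻³.
N² = (g/ρ₀)·Δρ/Δz = g·(Δρ/ρ₀)/Δz = 9.8 × 1.2918 × 10⁻³ / 65 = 1.9476 × 10⁻⁴ s⁻².
N = √(1.9476 × 10⁻⁴) = 0.013956 rad s⁻¹ → T = 2π/N = 450.21 s ≈ 450 s.

450 s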